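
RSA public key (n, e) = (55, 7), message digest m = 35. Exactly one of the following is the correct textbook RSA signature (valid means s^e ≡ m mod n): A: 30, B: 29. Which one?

A

Candidate A: 30^7 mod 55 = 35
  → matches m = 35
Candidate B: 29^7 mod 55 = 39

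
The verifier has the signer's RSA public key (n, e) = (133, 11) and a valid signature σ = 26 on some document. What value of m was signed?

σ^2 ≡ 26^2 = 676 ≡ 11
σ^4 ≡ 11^2 = 121
σ^8 ≡ 121^2 = 14641 ≡ 11
11 = 8 + 2 + 1, so σ^11 ≡ 11·11·26 ≡ 87 (mod 133)

87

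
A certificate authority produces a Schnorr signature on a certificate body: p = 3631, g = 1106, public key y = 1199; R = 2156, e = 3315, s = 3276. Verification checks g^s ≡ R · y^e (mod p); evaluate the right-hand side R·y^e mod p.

2235

1199^2 = 1437601 ≡ 3356
1199^4 ≡ 3356^2 = 11262736 ≡ 3005
1199^8 ≡ 3005^2 = 9030025 ≡ 3359
1199^16 ≡ 3359^2 = 11282881 ≡ 1364
1199^32 ≡ 1364^2 = 1860496 ≡ 1424
1199^64 ≡ 1424^2 = 2027776 ≡ 1678
1199^128 ≡ 1678^2 = 2815684 ≡ 1659
1199^256 ≡ 1659^2 = 2752281 ≡ 3614
1199^512 ≡ 3614^2 = 13060996 ≡ 289
1199^1024 ≡ 289^2 = 83521 ≡ 8
1199^2048 ≡ 8^2 = 64
3315 = 2048 + 1024 + 128 + 64 + 32 + 16 + 2 + 1, so 1199^3315 ≡ 64·8·1659·1678·1424·1364·3356·1199 ≡ 2054 (mod 3631)
R · y^e ≡ 2156·2054 = 4428424 ≡ 2235 (mod 3631)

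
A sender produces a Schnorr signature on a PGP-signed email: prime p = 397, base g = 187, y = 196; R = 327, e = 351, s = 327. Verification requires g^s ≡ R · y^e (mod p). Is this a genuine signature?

genuine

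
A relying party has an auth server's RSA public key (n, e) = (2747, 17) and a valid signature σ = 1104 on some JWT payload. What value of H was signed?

817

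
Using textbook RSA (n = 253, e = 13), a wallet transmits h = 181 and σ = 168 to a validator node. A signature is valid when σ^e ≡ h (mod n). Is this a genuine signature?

genuine

σ^2 ≡ 168^2 = 28224 ≡ 141
σ^4 ≡ 141^2 = 19881 ≡ 147
σ^8 ≡ 147^2 = 21609 ≡ 104
13 = 8 + 4 + 1, so σ^13 ≡ 104·147·168 ≡ 181 (mod 253)
Since 181 equals the digest 181, verification succeeds.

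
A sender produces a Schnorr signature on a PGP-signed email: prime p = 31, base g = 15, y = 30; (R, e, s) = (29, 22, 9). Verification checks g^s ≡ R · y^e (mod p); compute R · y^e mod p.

29

30^22 mod 31 = 1
R · y^e ≡ 29·1 = 29 ≡ 29 (mod 31)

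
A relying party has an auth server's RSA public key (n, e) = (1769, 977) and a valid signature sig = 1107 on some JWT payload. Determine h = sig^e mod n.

1057

Squares mod 1769: sig^1≡1107, sig^2≡1301, sig^4≡1437, sig^8≡546, sig^16≡924, sig^32≡1118, sig^64≡1010, sig^128≡1156, sig^256≡741, sig^512≡691
977 = 512 + 256 + 128 + 64 + 16 + 1, so sig^977 ≡ 691·741·1156·1010·924·1107 ≡ 1057 (mod 1769)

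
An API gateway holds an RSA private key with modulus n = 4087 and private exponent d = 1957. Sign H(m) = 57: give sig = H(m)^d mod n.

513

(H(m))^1957 mod 4087 = 513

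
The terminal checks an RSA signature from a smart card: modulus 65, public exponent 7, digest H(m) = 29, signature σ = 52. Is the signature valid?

invalid

σ^2 ≡ 52^2 = 2704 ≡ 39
σ^4 ≡ 39^2 = 1521 ≡ 26
7 = 4 + 2 + 1, so σ^7 ≡ 26·39·52 ≡ 13 (mod 65)
13 ≠ 29, so verification fails.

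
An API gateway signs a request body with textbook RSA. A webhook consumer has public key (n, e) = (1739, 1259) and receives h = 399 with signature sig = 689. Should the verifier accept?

sig^1259 mod 1739 = 399
sig^1259 mod 1739 = 399 matches h.

accept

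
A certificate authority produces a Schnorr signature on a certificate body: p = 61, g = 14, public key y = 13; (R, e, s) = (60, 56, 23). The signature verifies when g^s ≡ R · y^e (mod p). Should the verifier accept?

reject

g^s mod p:
14^2 = 196 ≡ 13
14^4 ≡ 13^2 = 169 ≡ 47
14^8 ≡ 47^2 = 2209 ≡ 13
14^16 ≡ 13^2 = 169 ≡ 47
23 = 16 + 4 + 2 + 1, so 14^23 ≡ 47·47·13·14 ≡ 48 (mod 61)
R · y^e mod p:
13^2 = 169 ≡ 47
13^4 ≡ 47^2 = 2209 ≡ 13
13^8 ≡ 13^2 = 169 ≡ 47
13^16 ≡ 47^2 = 2209 ≡ 13
13^32 ≡ 13^2 = 169 ≡ 47
56 = 32 + 16 + 8, so 13^56 ≡ 47·13·47 ≡ 47 (mod 61)
60·47 = 2820 ≡ 14 (mod 61)
48 ≠ 14; the check fails.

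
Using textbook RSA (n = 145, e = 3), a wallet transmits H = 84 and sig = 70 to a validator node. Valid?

sig^2 ≡ 70^2 = 4900 ≡ 115
3 = 2 + 1, so sig^3 ≡ 115·70 ≡ 75 (mod 145)
The recovered value 75 does not match the digest 84.

no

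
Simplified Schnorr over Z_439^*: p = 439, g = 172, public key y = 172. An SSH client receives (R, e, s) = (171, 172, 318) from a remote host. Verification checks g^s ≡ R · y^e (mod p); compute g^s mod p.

172^318 mod 439 = 1

1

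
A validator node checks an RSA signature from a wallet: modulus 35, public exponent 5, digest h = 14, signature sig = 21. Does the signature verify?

does not verify

sig^2 ≡ 21^2 = 441 ≡ 21
sig^4 ≡ 21^2 = 441 ≡ 21
5 = 4 + 1, so sig^5 ≡ 21·21 ≡ 21 (mod 35)
21 ≠ 14, so verification fails.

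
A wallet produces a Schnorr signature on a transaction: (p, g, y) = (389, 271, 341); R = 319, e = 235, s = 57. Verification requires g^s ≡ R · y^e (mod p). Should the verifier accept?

g^s mod p:
271^2 = 73441 ≡ 309
271^4 ≡ 309^2 = 95481 ≡ 176
271^8 ≡ 176^2 = 30976 ≡ 245
271^16 ≡ 245^2 = 60025 ≡ 119
271^32 ≡ 119^2 = 14161 ≡ 157
57 = 32 + 16 + 8 + 1, so 271^57 ≡ 157·119·245·271 ≡ 192 (mod 389)
R · y^e mod p:
341^2 = 116281 ≡ 359
341^4 ≡ 359^2 = 128881 ≡ 122
341^8 ≡ 122^2 = 14884 ≡ 102
341^16 ≡ 102^2 = 10404 ≡ 290
341^32 ≡ 290^2 = 84100 ≡ 76
341^64 ≡ 76^2 = 5776 ≡ 330
341^128 ≡ 330^2 = 108900 ≡ 369
235 = 128 + 64 + 32 + 8 + 2 + 1, so 341^235 ≡ 369·330·76·102·359·341 ≡ 212 (mod 389)
319·212 = 67628 ≡ 331 (mod 389)
192 ≠ 331; the check fails.

reject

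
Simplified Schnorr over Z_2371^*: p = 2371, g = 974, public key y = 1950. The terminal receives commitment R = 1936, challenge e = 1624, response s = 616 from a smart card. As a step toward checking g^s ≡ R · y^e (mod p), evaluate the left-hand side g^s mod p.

974^2 = 948676 ≡ 276
974^4 ≡ 276^2 = 76176 ≡ 304
974^8 ≡ 304^2 = 92416 ≡ 2318
974^16 ≡ 2318^2 = 5373124 ≡ 438
974^32 ≡ 438^2 = 191844 ≡ 2164
974^64 ≡ 2164^2 = 4682896 ≡ 171
974^128 ≡ 171^2 = 29241 ≡ 789
974^256 ≡ 789^2 = 622521 ≡ 1319
974^512 ≡ 1319^2 = 1739761 ≡ 1818
616 = 512 + 64 + 32 + 8, so 974^616 ≡ 1818·171·2164·2318 ≡ 1716 (mod 2371)

1716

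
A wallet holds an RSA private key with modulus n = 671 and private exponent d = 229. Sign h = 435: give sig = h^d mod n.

343

h^2 ≡ 435^2 = 189225 ≡ 3
h^4 ≡ 3^2 = 9
h^8 ≡ 9^2 = 81
h^16 ≡ 81^2 = 6561 ≡ 522
h^32 ≡ 522^2 = 272484 ≡ 58
h^64 ≡ 58^2 = 3364 ≡ 9
h^128 ≡ 9^2 = 81
229 = 128 + 64 + 32 + 4 + 1, so h^229 ≡ 81·9·58·9·435 ≡ 343 (mod 671)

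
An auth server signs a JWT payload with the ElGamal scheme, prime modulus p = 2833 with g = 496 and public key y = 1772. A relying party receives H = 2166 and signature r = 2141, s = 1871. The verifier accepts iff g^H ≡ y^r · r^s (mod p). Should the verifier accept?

accept

Left side g^H mod p:
496^2 = 246016 ≡ 2378
496^4 ≡ 2378^2 = 5654884 ≡ 216
496^8 ≡ 216^2 = 46656 ≡ 1328
496^16 ≡ 1328^2 = 1763584 ≡ 1458
496^32 ≡ 1458^2 = 2125764 ≡ 1014
496^64 ≡ 1014^2 = 1028196 ≡ 2650
496^128 ≡ 2650^2 = 7022500 ≡ 2326
496^256 ≡ 2326^2 = 5410276 ≡ 2079
496^512 ≡ 2079^2 = 4322241 ≡ 1916
496^1024 ≡ 1916^2 = 3671056 ≡ 2321
496^2048 ≡ 2321^2 = 5387041 ≡ 1508
2166 = 2048 + 64 + 32 + 16 + 4 + 2, so 496^2166 ≡ 1508·2650·1014·1458·216·2378 ≡ 1320 (mod 2833)
Right side y^r · r^s mod p:
1772^2 = 3139984 ≡ 1020
1772^4 ≡ 1020^2 = 1040400 ≡ 689
1772^8 ≡ 689^2 = 474721 ≡ 1610
1772^16 ≡ 1610^2 = 2592100 ≡ 2738
1772^32 ≡ 2738^2 = 7496644 ≡ 526
1772^64 ≡ 526^2 = 276676 ≡ 1875
1772^128 ≡ 1875^2 = 3515625 ≡ 2705
1772^256 ≡ 2705^2 = 7317025 ≡ 2219
1772^512 ≡ 2219^2 = 4923961 ≡ 207
1772^1024 ≡ 207^2 = 42849 ≡ 354
1772^2048 ≡ 354^2 = 125316 ≡ 664
2141 = 2048 + 64 + 16 + 8 + 4 + 1, so 1772^2141 ≡ 664·1875·2738·1610·689·1772 ≡ 1258 (mod 2833)
2141^2 = 4583881 ≡ 87
2141^4 ≡ 87^2 = 7569 ≡ 1903
2141^8 ≡ 1903^2 = 3621409 ≡ 835
2141^16 ≡ 835^2 = 697225 ≡ 307
2141^32 ≡ 307^2 = 94249 ≡ 760
2141^64 ≡ 760^2 = 577600 ≡ 2501
2141^128 ≡ 2501^2 = 6255001 ≡ 2570
2141^256 ≡ 2570^2 = 6604900 ≡ 1177
2141^512 ≡ 1177^2 = 1385329 ≡ 2825
2141^1024 ≡ 2825^2 = 7980625 ≡ 64
1871 = 1024 + 512 + 256 + 64 + 8 + 4 + 2 + 1, so 2141^1871 ≡ 64·2825·1177·2501·835·1903·87·2141 ≡ 1645 (mod 2833)
1258·1645 = 2069410 ≡ 1320 (mod 2833)
1320 ≡ 1320 (mod 2833), so the signature is genuine.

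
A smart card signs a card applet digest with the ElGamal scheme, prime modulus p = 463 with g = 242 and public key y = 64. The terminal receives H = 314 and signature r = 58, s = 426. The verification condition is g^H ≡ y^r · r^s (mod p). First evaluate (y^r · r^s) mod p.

123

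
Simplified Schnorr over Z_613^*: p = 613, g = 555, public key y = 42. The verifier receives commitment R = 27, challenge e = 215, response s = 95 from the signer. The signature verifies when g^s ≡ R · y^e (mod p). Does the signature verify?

verifies

g^s mod p:
555^95 mod 613 = 390
R · y^e mod p:
42^215 mod 613 = 355
27·355 = 9585 ≡ 390 (mod 613)
390 ≡ 390 (mod 613); signature holds.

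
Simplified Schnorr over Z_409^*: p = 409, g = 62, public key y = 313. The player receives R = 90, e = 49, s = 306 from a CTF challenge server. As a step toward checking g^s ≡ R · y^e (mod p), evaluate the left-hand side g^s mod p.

62^2 = 3844 ≡ 163
62^4 ≡ 163^2 = 26569 ≡ 393
62^8 ≡ 393^2 = 154449 ≡ 256
62^16 ≡ 256^2 = 65536 ≡ 96
62^32 ≡ 96^2 = 9216 ≡ 218
62^64 ≡ 218^2 = 47524 ≡ 80
62^128 ≡ 80^2 = 6400 ≡ 265
62^256 ≡ 265^2 = 70225 ≡ 286
306 = 256 + 32 + 16 + 2, so 62^306 ≡ 286·218·96·163 ≡ 266 (mod 409)

266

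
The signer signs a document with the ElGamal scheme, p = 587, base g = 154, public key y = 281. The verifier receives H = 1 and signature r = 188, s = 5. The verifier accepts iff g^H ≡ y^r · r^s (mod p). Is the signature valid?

valid

Left side g^H mod p:
154^1 mod 587 = 154
Right side y^r · r^s mod p:
281^2 = 78961 ≡ 303
281^4 ≡ 303^2 = 91809 ≡ 237
281^8 ≡ 237^2 = 56169 ≡ 404
281^16 ≡ 404^2 = 163216 ≡ 30
281^32 ≡ 30^2 = 900 ≡ 313
281^64 ≡ 313^2 = 97969 ≡ 527
281^128 ≡ 527^2 = 277729 ≡ 78
188 = 128 + 32 + 16 + 8 + 4, so 281^188 ≡ 78·313·30·404·237 ≡ 114 (mod 587)
188^2 = 35344 ≡ 124
188^4 ≡ 124^2 = 15376 ≡ 114
5 = 4 + 1, so 188^5 ≡ 114·188 ≡ 300 (mod 587)
114·300 = 34200 ≡ 154 (mod 587)
154 ≡ 154 (mod 587), so the signature is genuine.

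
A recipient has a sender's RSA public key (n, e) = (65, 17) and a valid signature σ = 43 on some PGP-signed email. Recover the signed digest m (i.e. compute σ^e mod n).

23

Squares mod 65: σ^1≡43, σ^2≡29, σ^4≡61, σ^8≡16, σ^16≡61
17 = 16 + 1, so σ^17 ≡ 61·43 ≡ 23 (mod 65)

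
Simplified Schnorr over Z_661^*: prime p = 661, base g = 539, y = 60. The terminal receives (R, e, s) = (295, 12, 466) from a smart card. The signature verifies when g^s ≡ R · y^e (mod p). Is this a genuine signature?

genuine

g^s mod p:
539^2 = 290521 ≡ 342
539^4 ≡ 342^2 = 116964 ≡ 628
539^8 ≡ 628^2 = 394384 ≡ 428
539^16 ≡ 428^2 = 183184 ≡ 87
539^32 ≡ 87^2 = 7569 ≡ 298
539^64 ≡ 298^2 = 88804 ≡ 230
539^128 ≡ 230^2 = 52900 ≡ 20
539^256 ≡ 20^2 = 400
466 = 256 + 128 + 64 + 16 + 2, so 539^466 ≡ 400·20·230·87·342 ≡ 628 (mod 661)
R · y^e mod p:
60^2 = 3600 ≡ 295
60^4 ≡ 295^2 = 87025 ≡ 434
60^8 ≡ 434^2 = 188356 ≡ 632
12 = 8 + 4, so 60^12 ≡ 632·434 ≡ 634 (mod 661)
295·634 = 187030 ≡ 628 (mod 661)
628 ≡ 628 (mod 661); signature holds.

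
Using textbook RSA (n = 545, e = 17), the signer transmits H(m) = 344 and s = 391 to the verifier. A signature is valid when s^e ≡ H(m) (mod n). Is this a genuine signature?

s^2 ≡ 391^2 = 152881 ≡ 281
s^4 ≡ 281^2 = 78961 ≡ 481
s^8 ≡ 481^2 = 231361 ≡ 281
s^16 ≡ 281^2 = 78961 ≡ 481
17 = 16 + 1, so s^17 ≡ 481·391 ≡ 46 (mod 545)
The recovered value 46 does not match the digest 344.

forged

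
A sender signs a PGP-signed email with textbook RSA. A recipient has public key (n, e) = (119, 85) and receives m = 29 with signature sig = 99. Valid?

yes

sig^2 ≡ 99^2 = 9801 ≡ 43
sig^4 ≡ 43^2 = 1849 ≡ 64
sig^8 ≡ 64^2 = 4096 ≡ 50
sig^16 ≡ 50^2 = 2500 ≡ 1
sig^32 ≡ 1^2 = 1
sig^64 ≡ 1^2 = 1
85 = 64 + 16 + 4 + 1, so sig^85 ≡ 1·1·64·99 ≡ 29 (mod 119)
29 = m, so the signature checks out.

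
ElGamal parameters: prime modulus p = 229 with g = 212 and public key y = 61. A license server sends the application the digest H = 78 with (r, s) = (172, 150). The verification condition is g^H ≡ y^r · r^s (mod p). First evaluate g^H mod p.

60

212^2 = 44944 ≡ 60
212^4 ≡ 60^2 = 3600 ≡ 165
212^8 ≡ 165^2 = 27225 ≡ 203
212^16 ≡ 203^2 = 41209 ≡ 218
212^32 ≡ 218^2 = 47524 ≡ 121
212^64 ≡ 121^2 = 14641 ≡ 214
78 = 64 + 8 + 4 + 2, so 212^78 ≡ 214·203·165·60 ≡ 60 (mod 229)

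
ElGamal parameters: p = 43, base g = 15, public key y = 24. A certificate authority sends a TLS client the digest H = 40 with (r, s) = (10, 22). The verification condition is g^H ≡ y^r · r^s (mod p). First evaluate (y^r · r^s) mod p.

13

Squares mod 43: 24^1≡24, 24^2≡17, 24^4≡31, 24^8≡15
10 = 8 + 2, so 24^10 ≡ 15·17 ≡ 40 (mod 43)
Squares mod 43: 10^1≡10, 10^2≡14, 10^4≡24, 10^8≡17, 10^16≡31
22 = 16 + 4 + 2, so 10^22 ≡ 31·24·14 ≡ 10 (mod 43)
y^r · r^s ≡ 40·10 = 400 ≡ 13 (mod 43)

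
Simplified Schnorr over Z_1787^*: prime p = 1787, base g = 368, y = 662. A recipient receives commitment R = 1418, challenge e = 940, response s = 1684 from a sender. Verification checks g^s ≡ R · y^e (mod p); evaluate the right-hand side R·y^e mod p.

662^2 = 438244 ≡ 429
662^4 ≡ 429^2 = 184041 ≡ 1767
662^8 ≡ 1767^2 = 3122289 ≡ 400
662^16 ≡ 400^2 = 160000 ≡ 957
662^32 ≡ 957^2 = 915849 ≡ 905
662^64 ≡ 905^2 = 819025 ≡ 579
662^128 ≡ 579^2 = 335241 ≡ 1072
662^256 ≡ 1072^2 = 1149184 ≡ 143
662^512 ≡ 143^2 = 20449 ≡ 792
940 = 512 + 256 + 128 + 32 + 8 + 4, so 662^940 ≡ 792·143·1072·905·400·1767 ≡ 350 (mod 1787)
R · y^e ≡ 1418·350 = 496300 ≡ 1301 (mod 1787)

1301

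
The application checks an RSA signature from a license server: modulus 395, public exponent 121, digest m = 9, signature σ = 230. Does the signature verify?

does not verify

σ^2 ≡ 230^2 = 52900 ≡ 365
σ^4 ≡ 365^2 = 133225 ≡ 110
σ^8 ≡ 110^2 = 12100 ≡ 250
σ^16 ≡ 250^2 = 62500 ≡ 90
σ^32 ≡ 90^2 = 8100 ≡ 200
σ^64 ≡ 200^2 = 40000 ≡ 105
121 = 64 + 32 + 16 + 8 + 1, so σ^121 ≡ 105·200·90·250·230 ≡ 110 (mod 395)
110 ≠ 9, so verification fails.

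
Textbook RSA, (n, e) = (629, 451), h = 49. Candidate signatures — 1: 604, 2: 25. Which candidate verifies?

1

Candidate 1: Squares mod 629: 604^1≡604, 604^2≡625, 604^4≡16, 604^8≡256, 604^16≡120, 604^32≡562, 604^64≡86, 604^128≡477, 604^256≡460; 451 = 256 + 128 + 64 + 2 + 1, so 604^451 ≡ 460·477·86·625·604 ≡ 49 (mod 629)
  → matches h = 49
Candidate 2: Squares mod 629: 25^1≡25, 25^2≡625, 25^4≡16, 25^8≡256, 25^16≡120, 25^32≡562, 25^64≡86, 25^128≡477, 25^256≡460; 451 = 256 + 128 + 64 + 2 + 1, so 25^451 ≡ 460·477·86·625·25 ≡ 580 (mod 629)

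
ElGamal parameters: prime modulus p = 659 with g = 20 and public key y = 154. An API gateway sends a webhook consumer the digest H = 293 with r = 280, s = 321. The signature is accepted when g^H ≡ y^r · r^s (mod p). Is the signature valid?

Left side g^H mod p:
20^2 = 400
20^4 ≡ 400^2 = 160000 ≡ 522
20^8 ≡ 522^2 = 272484 ≡ 317
20^16 ≡ 317^2 = 100489 ≡ 321
20^32 ≡ 321^2 = 103041 ≡ 237
20^64 ≡ 237^2 = 56169 ≡ 154
20^128 ≡ 154^2 = 23716 ≡ 651
20^256 ≡ 651^2 = 423801 ≡ 64
293 = 256 + 32 + 4 + 1, so 20^293 ≡ 64·237·522·20 ≡ 174 (mod 659)
Right side y^r · r^s mod p:
154^2 = 23716 ≡ 651
154^4 ≡ 651^2 = 423801 ≡ 64
154^8 ≡ 64^2 = 4096 ≡ 142
154^16 ≡ 142^2 = 20164 ≡ 394
154^32 ≡ 394^2 = 155236 ≡ 371
154^64 ≡ 371^2 = 137641 ≡ 569
154^128 ≡ 569^2 = 323761 ≡ 192
154^256 ≡ 192^2 = 36864 ≡ 619
280 = 256 + 16 + 8, so 154^280 ≡ 619·394·142 ≡ 44 (mod 659)
280^2 = 78400 ≡ 638
280^4 ≡ 638^2 = 407044 ≡ 441
280^8 ≡ 441^2 = 194481 ≡ 76
280^16 ≡ 76^2 = 5776 ≡ 504
280^32 ≡ 504^2 = 254016 ≡ 301
280^64 ≡ 301^2 = 90601 ≡ 318
280^128 ≡ 318^2 = 101124 ≡ 297
280^256 ≡ 297^2 = 88209 ≡ 562
321 = 256 + 64 + 1, so 280^321 ≡ 562·318·280 ≡ 633 (mod 659)
44·633 = 27852 ≡ 174 (mod 659)
174 ≡ 174 (mod 659), so the signature is genuine.

valid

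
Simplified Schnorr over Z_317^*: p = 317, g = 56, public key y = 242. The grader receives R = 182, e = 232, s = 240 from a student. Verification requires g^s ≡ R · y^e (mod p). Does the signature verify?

verifies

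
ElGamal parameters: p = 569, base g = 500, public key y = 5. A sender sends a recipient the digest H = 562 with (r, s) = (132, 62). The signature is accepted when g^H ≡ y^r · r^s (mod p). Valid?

Left side g^H mod p:
500^2 = 250000 ≡ 209
500^4 ≡ 209^2 = 43681 ≡ 437
500^8 ≡ 437^2 = 190969 ≡ 354
500^16 ≡ 354^2 = 125316 ≡ 136
500^32 ≡ 136^2 = 18496 ≡ 288
500^64 ≡ 288^2 = 82944 ≡ 439
500^128 ≡ 439^2 = 192721 ≡ 399
500^256 ≡ 399^2 = 159201 ≡ 450
500^512 ≡ 450^2 = 202500 ≡ 505
562 = 512 + 32 + 16 + 2, so 500^562 ≡ 505·288·136·209 ≡ 134 (mod 569)
Right side y^r · r^s mod p:
5^2 = 25
5^4 ≡ 25^2 = 625 ≡ 56
5^8 ≡ 56^2 = 3136 ≡ 291
5^16 ≡ 291^2 = 84681 ≡ 469
5^32 ≡ 469^2 = 219961 ≡ 327
5^64 ≡ 327^2 = 106929 ≡ 526
5^128 ≡ 526^2 = 276676 ≡ 142
132 = 128 + 4, so 5^132 ≡ 142·56 ≡ 555 (mod 569)
132^2 = 17424 ≡ 354
132^4 ≡ 354^2 = 125316 ≡ 136
132^8 ≡ 136^2 = 18496 ≡ 288
132^16 ≡ 288^2 = 82944 ≡ 439
132^32 ≡ 439^2 = 192721 ≡ 399
62 = 32 + 16 + 8 + 4 + 2, so 132^62 ≡ 399·439·288·136·354 ≡ 117 (mod 569)
555·117 = 64935 ≡ 69 (mod 569)
134 ≠ 69, so verification fails.

no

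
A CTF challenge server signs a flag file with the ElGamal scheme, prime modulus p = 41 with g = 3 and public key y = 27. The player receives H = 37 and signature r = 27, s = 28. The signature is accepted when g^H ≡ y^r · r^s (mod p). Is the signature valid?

valid

Left side g^H mod p:
Squares mod 41: 3^1≡3, 3^2≡9, 3^4≡40, 3^8≡1, 3^16≡1, 3^32≡1
37 = 32 + 4 + 1, so 3^37 ≡ 1·40·3 ≡ 38 (mod 41)
Right side y^r · r^s mod p:
Squares mod 41: 27^1≡27, 27^2≡32, 27^4≡40, 27^8≡1, 27^16≡1
27 = 16 + 8 + 2 + 1, so 27^27 ≡ 1·1·32·27 ≡ 3 (mod 41)
Squares mod 41: 27^1≡27, 27^2≡32, 27^4≡40, 27^8≡1, 27^16≡1
28 = 16 + 8 + 4, so 27^28 ≡ 1·1·40 ≡ 40 (mod 41)
3·40 = 120 ≡ 38 (mod 41)
38 ≡ 38 (mod 41), so the signature is genuine.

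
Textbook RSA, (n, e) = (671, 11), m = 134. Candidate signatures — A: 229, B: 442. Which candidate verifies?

B

Candidate A: Squares mod 671: 229^1≡229, 229^2≡103, 229^4≡544, 229^8≡25; 11 = 8 + 2 + 1, so 229^11 ≡ 25·103·229 ≡ 537 (mod 671)
Candidate B: Squares mod 671: 442^1≡442, 442^2≡103, 442^4≡544, 442^8≡25; 11 = 8 + 2 + 1, so 442^11 ≡ 25·103·442 ≡ 134 (mod 671)
  → matches m = 134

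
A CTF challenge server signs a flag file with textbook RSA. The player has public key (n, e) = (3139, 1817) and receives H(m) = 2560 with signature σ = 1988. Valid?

σ^1817 mod 3139 = 2767
The recovered value 2767 does not match the digest 2560.

no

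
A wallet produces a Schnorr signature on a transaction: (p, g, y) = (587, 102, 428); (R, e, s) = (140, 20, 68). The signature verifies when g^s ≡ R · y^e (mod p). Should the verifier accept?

g^s mod p:
102^68 mod 587 = 477
R · y^e mod p:
428^20 mod 587 = 462
140·462 = 64680 ≡ 110 (mod 587)
477 ≠ 110; the check fails.

reject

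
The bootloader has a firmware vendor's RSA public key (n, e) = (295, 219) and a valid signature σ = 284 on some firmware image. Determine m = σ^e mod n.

σ^2 ≡ 284^2 = 80656 ≡ 121
σ^4 ≡ 121^2 = 14641 ≡ 186
σ^8 ≡ 186^2 = 34596 ≡ 81
σ^16 ≡ 81^2 = 6561 ≡ 71
σ^32 ≡ 71^2 = 5041 ≡ 26
σ^64 ≡ 26^2 = 676 ≡ 86
σ^128 ≡ 86^2 = 7396 ≡ 21
219 = 128 + 64 + 16 + 8 + 2 + 1, so σ^219 ≡ 21·86·71·81·121·284 ≡ 189 (mod 295)

189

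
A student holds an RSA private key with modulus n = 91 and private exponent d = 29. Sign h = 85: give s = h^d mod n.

h^2 ≡ 85^2 = 7225 ≡ 36
h^4 ≡ 36^2 = 1296 ≡ 22
h^8 ≡ 22^2 = 484 ≡ 29
h^16 ≡ 29^2 = 841 ≡ 22
29 = 16 + 8 + 4 + 1, so h^29 ≡ 22·29·22·85 ≡ 50 (mod 91)

50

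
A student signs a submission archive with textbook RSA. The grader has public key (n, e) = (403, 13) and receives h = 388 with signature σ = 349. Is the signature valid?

Squares mod 403: σ^1≡349, σ^2≡95, σ^4≡159, σ^8≡295
13 = 8 + 4 + 1, so σ^13 ≡ 295·159·349 ≡ 388 (mod 403)
388 = h, so the signature checks out.

valid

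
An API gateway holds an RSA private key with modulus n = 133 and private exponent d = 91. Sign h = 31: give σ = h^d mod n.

31

h^2 ≡ 31^2 = 961 ≡ 30
h^4 ≡ 30^2 = 900 ≡ 102
h^8 ≡ 102^2 = 10404 ≡ 30
h^16 ≡ 30^2 = 900 ≡ 102
h^32 ≡ 102^2 = 10404 ≡ 30
h^64 ≡ 30^2 = 900 ≡ 102
91 = 64 + 16 + 8 + 2 + 1, so h^91 ≡ 102·102·30·30·31 ≡ 31 (mod 133)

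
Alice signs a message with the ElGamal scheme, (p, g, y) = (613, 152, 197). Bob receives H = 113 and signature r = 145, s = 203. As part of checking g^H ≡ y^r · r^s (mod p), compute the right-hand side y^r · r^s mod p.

176

197^2 = 38809 ≡ 190
197^4 ≡ 190^2 = 36100 ≡ 546
197^8 ≡ 546^2 = 298116 ≡ 198
197^16 ≡ 198^2 = 39204 ≡ 585
197^32 ≡ 585^2 = 342225 ≡ 171
197^64 ≡ 171^2 = 29241 ≡ 430
197^128 ≡ 430^2 = 184900 ≡ 387
145 = 128 + 16 + 1, so 197^145 ≡ 387·585·197 ≡ 387 (mod 613)
145^2 = 21025 ≡ 183
145^4 ≡ 183^2 = 33489 ≡ 387
145^8 ≡ 387^2 = 149769 ≡ 197
145^16 ≡ 197^2 = 38809 ≡ 190
145^32 ≡ 190^2 = 36100 ≡ 546
145^64 ≡ 546^2 = 298116 ≡ 198
145^128 ≡ 198^2 = 39204 ≡ 585
203 = 128 + 64 + 8 + 2 + 1, so 145^203 ≡ 585·198·197·183·145 ≡ 520 (mod 613)
y^r · r^s ≡ 387·520 = 201240 ≡ 176 (mod 613)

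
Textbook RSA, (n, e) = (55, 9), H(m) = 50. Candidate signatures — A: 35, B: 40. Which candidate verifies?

A

Candidate A: 35^2 = 1225 ≡ 15; 35^4 ≡ 15^2 = 225 ≡ 5; 35^8 ≡ 5^2 = 25; 9 = 8 + 1, so 35^9 ≡ 25·35 ≡ 50 (mod 55)
  → matches H(m) = 50
Candidate B: 40^2 = 1600 ≡ 5; 40^4 ≡ 5^2 = 25; 40^8 ≡ 25^2 = 625 ≡ 20; 9 = 8 + 1, so 40^9 ≡ 20·40 ≡ 30 (mod 55)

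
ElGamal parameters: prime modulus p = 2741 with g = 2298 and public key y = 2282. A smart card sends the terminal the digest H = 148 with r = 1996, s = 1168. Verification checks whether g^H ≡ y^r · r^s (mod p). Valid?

no

Left side g^H mod p:
2298^2 = 5280804 ≡ 1638
2298^4 ≡ 1638^2 = 2683044 ≡ 2346
2298^8 ≡ 2346^2 = 5503716 ≡ 2529
2298^16 ≡ 2529^2 = 6395841 ≡ 1088
2298^32 ≡ 1088^2 = 1183744 ≡ 2373
2298^64 ≡ 2373^2 = 5631129 ≡ 1115
2298^128 ≡ 1115^2 = 1243225 ≡ 1552
148 = 128 + 16 + 4, so 2298^148 ≡ 1552·1088·2346 ≡ 1938 (mod 2741)
Right side y^r · r^s mod p:
2282^2 = 5207524 ≡ 2365
2282^4 ≡ 2365^2 = 5593225 ≡ 1585
2282^8 ≡ 1585^2 = 2512225 ≡ 1469
2282^16 ≡ 1469^2 = 2157961 ≡ 794
2282^32 ≡ 794^2 = 630436 ≡ 6
2282^64 ≡ 6^2 = 36
2282^128 ≡ 36^2 = 1296
2282^256 ≡ 1296^2 = 1679616 ≡ 2124
2282^512 ≡ 2124^2 = 4511376 ≡ 2431
2282^1024 ≡ 2431^2 = 5909761 ≡ 165
1996 = 1024 + 512 + 256 + 128 + 64 + 8 + 4, so 2282^1996 ≡ 165·2431·2124·1296·36·1469·1585 ≡ 1464 (mod 2741)
1996^2 = 3984016 ≡ 1343
1996^4 ≡ 1343^2 = 1803649 ≡ 71
1996^8 ≡ 71^2 = 5041 ≡ 2300
1996^16 ≡ 2300^2 = 5290000 ≡ 2611
1996^32 ≡ 2611^2 = 6817321 ≡ 454
1996^64 ≡ 454^2 = 206116 ≡ 541
1996^128 ≡ 541^2 = 292681 ≡ 2135
1996^256 ≡ 2135^2 = 4558225 ≡ 2683
1996^512 ≡ 2683^2 = 7198489 ≡ 623
1996^1024 ≡ 623^2 = 388129 ≡ 1648
1168 = 1024 + 128 + 16, so 1996^1168 ≡ 1648·2135·2611 ≡ 1975 (mod 2741)
1464·1975 = 2891400 ≡ 2386 (mod 2741)
1938 ≠ 2386, so verification fails.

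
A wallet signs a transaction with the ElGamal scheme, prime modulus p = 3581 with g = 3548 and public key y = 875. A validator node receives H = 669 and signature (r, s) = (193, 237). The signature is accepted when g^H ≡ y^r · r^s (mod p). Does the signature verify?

verifies

Left side g^H mod p:
3548^669 mod 3581 = 1043
Right side y^r · r^s mod p:
875^193 mod 3581 = 923
193^237 mod 3581 = 1941
923·1941 = 1791543 ≡ 1043 (mod 3581)
1043 ≡ 1043 (mod 3581), so the signature is genuine.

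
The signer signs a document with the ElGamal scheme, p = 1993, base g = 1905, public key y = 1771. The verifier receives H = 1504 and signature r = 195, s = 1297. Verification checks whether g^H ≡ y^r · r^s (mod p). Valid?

Left side g^H mod p:
1905^1504 mod 1993 = 1669
Right side y^r · r^s mod p:
1771^195 mod 1993 = 515
195^1297 mod 1993 = 292
515·292 = 150380 ≡ 905 (mod 1993)
1669 ≠ 905, so verification fails.

no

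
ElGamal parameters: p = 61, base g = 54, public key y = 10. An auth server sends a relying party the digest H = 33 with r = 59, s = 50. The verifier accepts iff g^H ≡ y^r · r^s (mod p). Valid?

Left side g^H mod p:
54^2 = 2916 ≡ 49
54^4 ≡ 49^2 = 2401 ≡ 22
54^8 ≡ 22^2 = 484 ≡ 57
54^16 ≡ 57^2 = 3249 ≡ 16
54^32 ≡ 16^2 = 256 ≡ 12
33 = 32 + 1, so 54^33 ≡ 12·54 ≡ 38 (mod 61)
Right side y^r · r^s mod p:
10^2 = 100 ≡ 39
10^4 ≡ 39^2 = 1521 ≡ 57
10^8 ≡ 57^2 = 3249 ≡ 16
10^16 ≡ 16^2 = 256 ≡ 12
10^32 ≡ 12^2 = 144 ≡ 22
59 = 32 + 16 + 8 + 2 + 1, so 10^59 ≡ 22·12·16·39·10 ≡ 55 (mod 61)
59^2 = 3481 ≡ 4
59^4 ≡ 4^2 = 16
59^8 ≡ 16^2 = 256 ≡ 12
59^16 ≡ 12^2 = 144 ≡ 22
59^32 ≡ 22^2 = 484 ≡ 57
50 = 32 + 16 + 2, so 59^50 ≡ 57·22·4 ≡ 14 (mod 61)
55·14 = 770 ≡ 38 (mod 61)
38 ≡ 38 (mod 61), so the signature is genuine.

yes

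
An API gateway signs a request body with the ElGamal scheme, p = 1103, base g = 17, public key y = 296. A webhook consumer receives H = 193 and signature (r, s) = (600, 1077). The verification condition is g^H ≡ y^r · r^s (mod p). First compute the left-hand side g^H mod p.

501

Squares mod 1103: 17^1≡17, 17^2≡289, 17^4≡796, 17^8≡494, 17^16≡273, 17^32≡628, 17^64≡613, 17^128≡749
193 = 128 + 64 + 1, so 17^193 ≡ 749·613·17 ≡ 501 (mod 1103)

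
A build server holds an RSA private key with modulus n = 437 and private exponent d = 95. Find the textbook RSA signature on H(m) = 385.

(H(m))^95 mod 437 = 66

66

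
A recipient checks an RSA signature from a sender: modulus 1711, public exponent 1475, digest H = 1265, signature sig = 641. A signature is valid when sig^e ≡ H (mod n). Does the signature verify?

verifies

sig^1475 mod 1711 = 1265
sig^1475 mod 1711 = 1265 matches H.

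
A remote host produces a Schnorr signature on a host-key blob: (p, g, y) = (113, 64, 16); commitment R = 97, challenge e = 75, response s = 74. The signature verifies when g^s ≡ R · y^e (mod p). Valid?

g^s mod p:
64^74 mod 113 = 106
R · y^e mod p:
16^75 mod 113 = 49
97·49 = 4753 ≡ 7 (mod 113)
106 ≠ 7; the check fails.

no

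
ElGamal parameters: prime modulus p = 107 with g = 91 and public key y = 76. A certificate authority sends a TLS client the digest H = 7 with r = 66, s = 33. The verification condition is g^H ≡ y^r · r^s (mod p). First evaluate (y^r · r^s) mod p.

45

76^2 = 5776 ≡ 105
76^4 ≡ 105^2 = 11025 ≡ 4
76^8 ≡ 4^2 = 16
76^16 ≡ 16^2 = 256 ≡ 42
76^32 ≡ 42^2 = 1764 ≡ 52
76^64 ≡ 52^2 = 2704 ≡ 29
66 = 64 + 2, so 76^66 ≡ 29·105 ≡ 49 (mod 107)
66^2 = 4356 ≡ 76
66^4 ≡ 76^2 = 5776 ≡ 105
66^8 ≡ 105^2 = 11025 ≡ 4
66^16 ≡ 4^2 = 16
66^32 ≡ 16^2 = 256 ≡ 42
33 = 32 + 1, so 66^33 ≡ 42·66 ≡ 97 (mod 107)
y^r · r^s ≡ 49·97 = 4753 ≡ 45 (mod 107)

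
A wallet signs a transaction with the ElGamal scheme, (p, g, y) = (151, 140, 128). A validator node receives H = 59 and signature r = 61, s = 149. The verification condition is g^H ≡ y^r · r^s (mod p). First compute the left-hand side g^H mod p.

140^2 = 19600 ≡ 121
140^4 ≡ 121^2 = 14641 ≡ 145
140^8 ≡ 145^2 = 21025 ≡ 36
140^16 ≡ 36^2 = 1296 ≡ 88
140^32 ≡ 88^2 = 7744 ≡ 43
59 = 32 + 16 + 8 + 2 + 1, so 140^59 ≡ 43·88·36·121·140 ≡ 12 (mod 151)

12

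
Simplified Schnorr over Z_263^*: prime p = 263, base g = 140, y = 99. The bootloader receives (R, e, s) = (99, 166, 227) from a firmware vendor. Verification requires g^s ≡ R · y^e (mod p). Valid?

g^s mod p:
140^2 = 19600 ≡ 138
140^4 ≡ 138^2 = 19044 ≡ 108
140^8 ≡ 108^2 = 11664 ≡ 92
140^16 ≡ 92^2 = 8464 ≡ 48
140^32 ≡ 48^2 = 2304 ≡ 200
140^64 ≡ 200^2 = 40000 ≡ 24
140^128 ≡ 24^2 = 576 ≡ 50
227 = 128 + 64 + 32 + 2 + 1, so 140^227 ≡ 50·24·200·138·140 ≡ 66 (mod 263)
R · y^e mod p:
99^2 = 9801 ≡ 70
99^4 ≡ 70^2 = 4900 ≡ 166
99^8 ≡ 166^2 = 27556 ≡ 204
99^16 ≡ 204^2 = 41616 ≡ 62
99^32 ≡ 62^2 = 3844 ≡ 162
99^64 ≡ 162^2 = 26244 ≡ 207
99^128 ≡ 207^2 = 42849 ≡ 243
166 = 128 + 32 + 4 + 2, so 99^166 ≡ 243·162·166·70 ≡ 176 (mod 263)
99·176 = 17424 ≡ 66 (mod 263)
66 ≡ 66 (mod 263); signature holds.

yes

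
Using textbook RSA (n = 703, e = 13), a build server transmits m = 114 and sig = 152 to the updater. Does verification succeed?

passes

sig^2 ≡ 152^2 = 23104 ≡ 608
sig^4 ≡ 608^2 = 369664 ≡ 589
sig^8 ≡ 589^2 = 346921 ≡ 342
13 = 8 + 4 + 1, so sig^13 ≡ 342·589·152 ≡ 114 (mod 703)
sig^13 mod 703 = 114 matches m.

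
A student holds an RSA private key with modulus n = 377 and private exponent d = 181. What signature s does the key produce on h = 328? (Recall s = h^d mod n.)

42

h^181 mod 377 = 42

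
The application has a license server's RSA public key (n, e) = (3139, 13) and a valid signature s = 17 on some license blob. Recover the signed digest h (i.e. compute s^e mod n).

56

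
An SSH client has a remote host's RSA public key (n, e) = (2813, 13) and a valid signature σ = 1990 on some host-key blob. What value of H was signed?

σ^2 ≡ 1990^2 = 3960100 ≡ 2209
σ^4 ≡ 2209^2 = 4879681 ≡ 1939
σ^8 ≡ 1939^2 = 3759721 ≡ 1553
13 = 8 + 4 + 1, so σ^13 ≡ 1553·1939·1990 ≡ 2763 (mod 2813)

2763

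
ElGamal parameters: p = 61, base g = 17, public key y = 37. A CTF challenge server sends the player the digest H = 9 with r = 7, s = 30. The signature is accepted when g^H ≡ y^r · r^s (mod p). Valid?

Left side g^H mod p:
17^2 = 289 ≡ 45
17^4 ≡ 45^2 = 2025 ≡ 12
17^8 ≡ 12^2 = 144 ≡ 22
9 = 8 + 1, so 17^9 ≡ 22·17 ≡ 8 (mod 61)
Right side y^r · r^s mod p:
37^2 = 1369 ≡ 27
37^4 ≡ 27^2 = 729 ≡ 58
7 = 4 + 2 + 1, so 37^7 ≡ 58·27·37 ≡ 53 (mod 61)
7^2 = 49
7^4 ≡ 49^2 = 2401 ≡ 22
7^8 ≡ 22^2 = 484 ≡ 57
7^16 ≡ 57^2 = 3249 ≡ 16
30 = 16 + 8 + 4 + 2, so 7^30 ≡ 16·57·22·49 ≡ 60 (mod 61)
53·60 = 3180 ≡ 8 (mod 61)
8 ≡ 8 (mod 61), so the signature is genuine.

yes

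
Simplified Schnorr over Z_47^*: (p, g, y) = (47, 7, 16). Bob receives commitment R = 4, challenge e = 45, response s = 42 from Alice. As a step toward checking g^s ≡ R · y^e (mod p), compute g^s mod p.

12

Squares mod 47: 7^1≡7, 7^2≡2, 7^4≡4, 7^8≡16, 7^16≡21, 7^32≡18
42 = 32 + 8 + 2, so 7^42 ≡ 18·16·2 ≡ 12 (mod 47)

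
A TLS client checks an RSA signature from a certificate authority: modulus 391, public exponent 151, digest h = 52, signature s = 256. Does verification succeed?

Squares mod 391: s^1≡256, s^2≡239, s^4≡35, s^8≡52, s^16≡358, s^32≡307, s^64≡18, s^128≡324
151 = 128 + 16 + 4 + 2 + 1, so s^151 ≡ 324·358·35·239·256 ≡ 52 (mod 391)
Since 52 equals the digest 52, verification succeeds.

passes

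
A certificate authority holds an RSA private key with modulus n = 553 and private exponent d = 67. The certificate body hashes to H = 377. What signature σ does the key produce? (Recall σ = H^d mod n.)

545

H^2 ≡ 377^2 = 142129 ≡ 8
H^4 ≡ 8^2 = 64
H^8 ≡ 64^2 = 4096 ≡ 225
H^16 ≡ 225^2 = 50625 ≡ 302
H^32 ≡ 302^2 = 91204 ≡ 512
H^64 ≡ 512^2 = 262144 ≡ 22
67 = 64 + 2 + 1, so H^67 ≡ 22·8·377 ≡ 545 (mod 553)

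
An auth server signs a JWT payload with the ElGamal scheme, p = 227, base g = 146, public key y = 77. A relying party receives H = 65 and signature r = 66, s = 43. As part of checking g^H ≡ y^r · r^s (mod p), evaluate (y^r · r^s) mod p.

77^66 mod 227 = 23
66^43 mod 227 = 13
y^r · r^s ≡ 23·13 = 299 ≡ 72 (mod 227)

72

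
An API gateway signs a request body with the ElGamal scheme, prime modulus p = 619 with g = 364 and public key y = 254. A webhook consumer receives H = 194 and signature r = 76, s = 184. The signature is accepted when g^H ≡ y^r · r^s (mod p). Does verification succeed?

passes

Left side g^H mod p:
364^2 = 132496 ≡ 30
364^4 ≡ 30^2 = 900 ≡ 281
364^8 ≡ 281^2 = 78961 ≡ 348
364^16 ≡ 348^2 = 121104 ≡ 399
364^32 ≡ 399^2 = 159201 ≡ 118
364^64 ≡ 118^2 = 13924 ≡ 306
364^128 ≡ 306^2 = 93636 ≡ 167
194 = 128 + 64 + 2, so 364^194 ≡ 167·306·30 ≡ 416 (mod 619)
Right side y^r · r^s mod p:
254^2 = 64516 ≡ 140
254^4 ≡ 140^2 = 19600 ≡ 411
254^8 ≡ 411^2 = 168921 ≡ 553
254^16 ≡ 553^2 = 305809 ≡ 23
254^32 ≡ 23^2 = 529
254^64 ≡ 529^2 = 279841 ≡ 53
76 = 64 + 8 + 4, so 254^76 ≡ 53·553·411 ≡ 259 (mod 619)
76^2 = 5776 ≡ 205
76^4 ≡ 205^2 = 42025 ≡ 552
76^8 ≡ 552^2 = 304704 ≡ 156
76^16 ≡ 156^2 = 24336 ≡ 195
76^32 ≡ 195^2 = 38025 ≡ 266
76^64 ≡ 266^2 = 70756 ≡ 190
76^128 ≡ 190^2 = 36100 ≡ 198
184 = 128 + 32 + 16 + 8, so 76^184 ≡ 198·266·195·156 ≡ 384 (mod 619)
259·384 = 99456 ≡ 416 (mod 619)
416 ≡ 416 (mod 619), so the signature is genuine.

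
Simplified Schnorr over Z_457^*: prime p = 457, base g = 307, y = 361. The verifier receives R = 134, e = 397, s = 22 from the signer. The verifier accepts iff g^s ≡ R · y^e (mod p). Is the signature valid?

g^s mod p:
307^2 = 94249 ≡ 107
307^4 ≡ 107^2 = 11449 ≡ 24
307^8 ≡ 24^2 = 576 ≡ 119
307^16 ≡ 119^2 = 14161 ≡ 451
22 = 16 + 4 + 2, so 307^22 ≡ 451·24·107 ≡ 130 (mod 457)
R · y^e mod p:
361^2 = 130321 ≡ 76
361^4 ≡ 76^2 = 5776 ≡ 292
361^8 ≡ 292^2 = 85264 ≡ 262
361^16 ≡ 262^2 = 68644 ≡ 94
361^32 ≡ 94^2 = 8836 ≡ 153
361^64 ≡ 153^2 = 23409 ≡ 102
361^128 ≡ 102^2 = 10404 ≡ 350
361^256 ≡ 350^2 = 122500 ≡ 24
397 = 256 + 128 + 8 + 4 + 1, so 361^397 ≡ 24·350·262·292·361 ≡ 451 (mod 457)
134·451 = 60434 ≡ 110 (mod 457)
130 ≠ 110; the check fails.

invalid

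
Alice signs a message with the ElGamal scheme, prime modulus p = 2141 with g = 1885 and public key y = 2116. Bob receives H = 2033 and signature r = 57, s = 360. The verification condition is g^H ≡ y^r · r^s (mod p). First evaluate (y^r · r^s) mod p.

335

Squares mod 2141: 2116^1≡2116, 2116^2≡625, 2116^4≡963, 2116^8≡316, 2116^16≡1370, 2116^32≡1384
57 = 32 + 16 + 8 + 1, so 2116^57 ≡ 1384·1370·316·2116 ≡ 1339 (mod 2141)
Squares mod 2141: 57^1≡57, 57^2≡1108, 57^4≡871, 57^8≡727, 57^16≡1843, 57^32≡1023, 57^64≡1721, 57^128≡838, 57^256≡2137
360 = 256 + 64 + 32 + 8, so 57^360 ≡ 2137·1721·1023·727 ≡ 77 (mod 2141)
y^r · r^s ≡ 1339·77 = 103103 ≡ 335 (mod 2141)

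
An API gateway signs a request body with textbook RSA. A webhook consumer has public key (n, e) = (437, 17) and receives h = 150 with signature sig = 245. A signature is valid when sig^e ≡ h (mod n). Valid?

Squares mod 437: sig^1≡245, sig^2≡156, sig^4≡301, sig^8≡142, sig^16≡62
17 = 16 + 1, so sig^17 ≡ 62·245 ≡ 332 (mod 437)
sig^17 mod 437 = 332, but h = 150.

no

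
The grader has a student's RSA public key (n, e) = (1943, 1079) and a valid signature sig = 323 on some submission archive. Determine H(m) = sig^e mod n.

1193

sig^1079 mod 1943 = 1193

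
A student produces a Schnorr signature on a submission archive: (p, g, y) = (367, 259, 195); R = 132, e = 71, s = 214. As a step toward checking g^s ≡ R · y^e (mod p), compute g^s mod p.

224

259^2 = 67081 ≡ 287
259^4 ≡ 287^2 = 82369 ≡ 161
259^8 ≡ 161^2 = 25921 ≡ 231
259^16 ≡ 231^2 = 53361 ≡ 146
259^32 ≡ 146^2 = 21316 ≡ 30
259^64 ≡ 30^2 = 900 ≡ 166
259^128 ≡ 166^2 = 27556 ≡ 31
214 = 128 + 64 + 16 + 4 + 2, so 259^214 ≡ 31·166·146·161·287 ≡ 224 (mod 367)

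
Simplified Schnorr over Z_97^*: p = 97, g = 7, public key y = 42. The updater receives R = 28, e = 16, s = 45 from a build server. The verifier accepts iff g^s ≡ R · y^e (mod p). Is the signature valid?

g^s mod p:
7^45 mod 97 = 69
R · y^e mod p:
42^16 mod 97 = 96
28·96 = 2688 ≡ 69 (mod 97)
69 ≡ 69 (mod 97); signature holds.

valid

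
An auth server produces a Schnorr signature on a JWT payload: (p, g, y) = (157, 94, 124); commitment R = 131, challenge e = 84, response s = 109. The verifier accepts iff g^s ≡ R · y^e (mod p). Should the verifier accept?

accept

g^s mod p:
Squares mod 157: 94^1≡94, 94^2≡44, 94^4≡52, 94^8≡35, 94^16≡126, 94^32≡19, 94^64≡47
109 = 64 + 32 + 8 + 4 + 1, so 94^109 ≡ 47·19·35·52·94 ≡ 95 (mod 157)
R · y^e mod p:
Squares mod 157: 124^1≡124, 124^2≡147, 124^4≡100, 124^8≡109, 124^16≡106, 124^32≡89, 124^64≡71
84 = 64 + 16 + 4, so 124^84 ≡ 71·106·100 ≡ 99 (mod 157)
131·99 = 12969 ≡ 95 (mod 157)
95 ≡ 95 (mod 157); signature holds.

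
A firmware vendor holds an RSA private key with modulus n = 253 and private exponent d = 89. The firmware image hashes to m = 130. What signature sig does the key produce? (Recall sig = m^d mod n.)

Squares mod 253: m^1≡130, m^2≡202, m^4≡71, m^8≡234, m^16≡108, m^32≡26, m^64≡170
89 = 64 + 16 + 8 + 1, so m^89 ≡ 170·108·234·130 ≡ 38 (mod 253)

38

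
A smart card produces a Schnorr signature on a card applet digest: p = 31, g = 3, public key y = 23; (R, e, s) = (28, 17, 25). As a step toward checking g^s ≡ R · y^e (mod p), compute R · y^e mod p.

Squares mod 31: 23^1≡23, 23^2≡2, 23^4≡4, 23^8≡16, 23^16≡8
17 = 16 + 1, so 23^17 ≡ 8·23 ≡ 29 (mod 31)
R · y^e ≡ 28·29 = 812 ≡ 6 (mod 31)

6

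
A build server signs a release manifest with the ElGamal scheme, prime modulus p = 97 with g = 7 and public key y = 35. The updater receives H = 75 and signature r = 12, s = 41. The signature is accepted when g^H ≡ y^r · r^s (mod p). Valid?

no

Left side g^H mod p:
7^75 mod 97 = 77
Right side y^r · r^s mod p:
35^12 mod 97 = 1
12^41 mod 97 = 85
1·85 = 85 ≡ 85 (mod 97)
77 ≠ 85, so verification fails.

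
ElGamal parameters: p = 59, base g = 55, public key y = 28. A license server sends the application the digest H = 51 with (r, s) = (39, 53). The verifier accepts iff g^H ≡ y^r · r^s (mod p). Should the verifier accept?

Left side g^H mod p:
55^2 = 3025 ≡ 16
55^4 ≡ 16^2 = 256 ≡ 20
55^8 ≡ 20^2 = 400 ≡ 46
55^16 ≡ 46^2 = 2116 ≡ 51
55^32 ≡ 51^2 = 2601 ≡ 5
51 = 32 + 16 + 2 + 1, so 55^51 ≡ 5·51·16·55 ≡ 23 (mod 59)
Right side y^r · r^s mod p:
28^2 = 784 ≡ 17
28^4 ≡ 17^2 = 289 ≡ 53
28^8 ≡ 53^2 = 2809 ≡ 36
28^16 ≡ 36^2 = 1296 ≡ 57
28^32 ≡ 57^2 = 3249 ≡ 4
39 = 32 + 4 + 2 + 1, so 28^39 ≡ 4·53·17·28 ≡ 22 (mod 59)
39^2 = 1521 ≡ 46
39^4 ≡ 46^2 = 2116 ≡ 51
39^8 ≡ 51^2 = 2601 ≡ 5
39^16 ≡ 5^2 = 25
39^32 ≡ 25^2 = 625 ≡ 35
53 = 32 + 16 + 4 + 1, so 39^53 ≡ 35·25·51·39 ≡ 52 (mod 59)
22·52 = 1144 ≡ 23 (mod 59)
23 ≡ 23 (mod 59), so the signature is genuine.

accept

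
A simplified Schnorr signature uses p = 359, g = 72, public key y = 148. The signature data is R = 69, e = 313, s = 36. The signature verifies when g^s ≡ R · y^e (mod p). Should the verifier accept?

accept

g^s mod p:
72^2 = 5184 ≡ 158
72^4 ≡ 158^2 = 24964 ≡ 193
72^8 ≡ 193^2 = 37249 ≡ 272
72^16 ≡ 272^2 = 73984 ≡ 30
72^32 ≡ 30^2 = 900 ≡ 182
36 = 32 + 4, so 72^36 ≡ 182·193 ≡ 303 (mod 359)
R · y^e mod p:
148^2 = 21904 ≡ 5
148^4 ≡ 5^2 = 25
148^8 ≡ 25^2 = 625 ≡ 266
148^16 ≡ 266^2 = 70756 ≡ 33
148^32 ≡ 33^2 = 1089 ≡ 12
148^64 ≡ 12^2 = 144
148^128 ≡ 144^2 = 20736 ≡ 273
148^256 ≡ 273^2 = 74529 ≡ 216
313 = 256 + 32 + 16 + 8 + 1, so 148^313 ≡ 216·12·33·266·148 ≡ 20 (mod 359)
69·20 = 1380 ≡ 303 (mod 359)
303 ≡ 303 (mod 359); signature holds.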